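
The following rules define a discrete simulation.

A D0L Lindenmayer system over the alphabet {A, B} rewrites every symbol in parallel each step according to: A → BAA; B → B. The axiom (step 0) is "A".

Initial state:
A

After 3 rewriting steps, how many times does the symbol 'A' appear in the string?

8

step 0: A
step 1: BAA
step 2: BBAABAA
step 3: BBBAABAABBAABAA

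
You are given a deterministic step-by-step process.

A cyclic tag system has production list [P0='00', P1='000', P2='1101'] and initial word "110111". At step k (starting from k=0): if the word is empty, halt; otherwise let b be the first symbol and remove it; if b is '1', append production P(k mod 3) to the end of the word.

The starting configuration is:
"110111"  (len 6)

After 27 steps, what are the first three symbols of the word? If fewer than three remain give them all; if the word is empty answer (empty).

000

gen 0: "110111"  (len 6)
gen 1: "1011100"  (len 7)
gen 2: "011100000"  (len 9)
gen 3: "11100000"  (len 8)
gen 4: "110000000"  (len 9)
gen 5: "10000000000"  (len 11)
gen 6: "00000000001101"  (len 14)
gen 7: "0000000001101"  (len 13)
gen 8: "000000001101"  (len 12)
gen 9: "00000001101"  (len 11)
gen 10: "0000001101"  (len 10)
gen 11: "000001101"  (len 9)
gen 12: "00001101"  (len 8)
gen 13: "0001101"  (len 7)
gen 14: "001101"  (len 6)
gen 15: "01101"  (len 5)
gen 16: "1101"  (len 4)
gen 17: "101000"  (len 6)
gen 18: "010001101"  (len 9)
gen 19: "10001101"  (len 8)
gen 20: "0001101000"  (len 10)
gen 21: "001101000"  (len 9)
gen 22: "01101000"  (len 8)
gen 23: "1101000"  (len 7)
gen 24: "1010001101"  (len 10)
gen 25: "01000110100"  (len 11)
gen 26: "1000110100"  (len 10)
gen 27: "0001101001101"  (len 13)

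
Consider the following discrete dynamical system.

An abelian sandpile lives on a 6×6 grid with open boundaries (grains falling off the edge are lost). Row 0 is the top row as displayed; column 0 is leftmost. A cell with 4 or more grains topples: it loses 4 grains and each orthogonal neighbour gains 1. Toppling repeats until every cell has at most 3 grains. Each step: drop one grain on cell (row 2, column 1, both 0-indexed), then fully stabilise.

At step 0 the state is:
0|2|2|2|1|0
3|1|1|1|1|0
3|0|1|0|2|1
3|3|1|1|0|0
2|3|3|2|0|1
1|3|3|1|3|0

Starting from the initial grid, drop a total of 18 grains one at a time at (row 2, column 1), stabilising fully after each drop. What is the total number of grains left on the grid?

57

gen 0: 0|2|2|2|1|0
3|1|1|1|1|0
3|0|1|0|2|1
3|3|1|1|0|0
2|3|3|2|0|1
1|3|3|1|3|0
gen 1: 0|2|2|2|1|0
3|1|1|1|1|0
3|1|1|0|2|1
3|3|1|1|0|0
2|3|3|2|0|1
1|3|3|1|3|0
gen 2: 0|2|2|2|1|0
3|1|1|1|1|0
3|2|1|0|2|1
3|3|1|1|0|0
2|3|3|2|0|1
1|3|3|1|3|0
gen 3: 0|2|2|2|1|0
3|1|1|1|1|0
3|3|1|0|2|1
3|3|1|1|0|0
2|3|3|2|0|1
1|3|3|1|3|0
gen 4: 1|2|2|2|1|0
0|3|1|1|1|0
2|2|2|0|2|1
2|2|3|1|0|0
0|3|1|3|0|1
3|1|1|2|3|0
gen 5: 1|2|2|2|1|0
0|3|1|1|1|0
2|3|2|0|2|1
2|2|3|1|0|0
0|3|1|3|0|1
3|1|1|2|3|0
gen 6: 1|3|2|2|1|0
1|0|2|1|1|0
3|1|3|0|2|1
2|3|3|1|0|0
0|3|1|3|0|1
3|1|1|2|3|0
gen 7: 1|3|2|2|1|0
1|0|2|1|1|0
3|2|3|0|2|1
2|3|3|1|0|0
0|3|1|3|0|1
3|1|1|2|3|0
gen 8: 1|3|2|2|1|0
1|0|2|1|1|0
3|3|3|0|2|1
2|3|3|1|0|0
0|3|1|3|0|1
3|1|1|2|3|0
gen 9: 1|3|2|2|1|0
2|1|3|1|1|0
1|3|1|1|2|1
0|3|1|2|0|0
2|0|3|3|0|1
3|2|1|2|3|0
gen 10: 1|3|2|2|1|0
2|2|3|1|1|0
2|1|2|1|2|1
1|0|2|2|0|0
2|1|3|3|0|1
3|2|1|2|3|0
gen 11: 1|3|2|2|1|0
2|2|3|1|1|0
2|2|2|1|2|1
1|0|2|2|0|0
2|1|3|3|0|1
3|2|1|2|3|0
gen 12: 1|3|2|2|1|0
2|2|3|1|1|0
2|3|2|1|2|1
1|0|2|2|0|0
2|1|3|3|0|1
3|2|1|2|3|0
gen 13: 1|3|2|2|1|0
2|3|3|1|1|0
3|0|3|1|2|1
1|1|2|2|0|0
2|1|3|3|0|1
3|2|1|2|3|0
gen 14: 1|3|2|2|1|0
2|3|3|1|1|0
3|1|3|1|2|1
1|1|2|2|0|0
2|1|3|3|0|1
3|2|1|2|3|0
gen 15: 1|3|2|2|1|0
2|3|3|1|1|0
3|2|3|1|2|1
1|1|2|2|0|0
2|1|3|3|0|1
3|2|1|2|3|0
gen 16: 1|3|2|2|1|0
2|3|3|1|1|0
3|3|3|1|2|1
1|1|2|2|0|0
2|1|3|3|0|1
3|2|1|2|3|0
gen 17: 3|1|0|3|1|0
0|3|2|2|1|0
1|3|1|2|2|1
2|2|3|2|0|0
2|1|3|3|0|1
3|2|1|2|3|0
gen 18: 3|2|0|3|1|0
1|0|3|2|1|0
2|1|2|2|2|1
2|3|3|2|0|0
2|1|3|3|0|1
3|2|1|2|3|0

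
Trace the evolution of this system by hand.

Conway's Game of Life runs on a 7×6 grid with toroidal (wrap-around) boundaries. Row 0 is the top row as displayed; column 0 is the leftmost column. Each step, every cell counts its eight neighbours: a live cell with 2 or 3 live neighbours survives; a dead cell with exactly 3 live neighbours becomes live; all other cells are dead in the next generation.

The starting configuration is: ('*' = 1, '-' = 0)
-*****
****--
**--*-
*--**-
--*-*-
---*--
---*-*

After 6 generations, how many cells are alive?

k=0  -*****
****--
**--*-
*--**-
--*-*-
---*--
---*-*
k=1  -----*
------
----*-
*-*-*-
--*-**
--**--
*----*
k=2  *----*
------
---*-*
-*--*-
--*-**
****--
*---**
k=3  *---*-
*---**
----*-
*-*---
----**
--*---
--***-
k=4  **----
*--**-
**-**-
---**-
-*-*-*
--*--*
-**-**
k=5  ------
---**-
**----
-*----
*--*-*
-----*
--****
k=6  --*--*
------
***---
-**--*
*---**
--*---
---***

15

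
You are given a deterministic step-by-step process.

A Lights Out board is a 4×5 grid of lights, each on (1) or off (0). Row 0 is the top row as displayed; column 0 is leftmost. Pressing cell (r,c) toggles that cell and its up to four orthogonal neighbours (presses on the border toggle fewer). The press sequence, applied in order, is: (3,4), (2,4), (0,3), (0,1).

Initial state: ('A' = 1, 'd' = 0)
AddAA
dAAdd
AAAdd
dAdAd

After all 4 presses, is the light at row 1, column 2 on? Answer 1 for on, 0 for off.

0) AddAA
dAAdd
AAAdd
dAdAd
1) AddAA
dAAdd
AAAdA
dAddA
2) AddAA
dAAdA
AAAAd
dAddd
3) AdAdd
dAAAA
AAAAd
dAddd
4) dAddd
ddAAA
AAAAd
dAddd

1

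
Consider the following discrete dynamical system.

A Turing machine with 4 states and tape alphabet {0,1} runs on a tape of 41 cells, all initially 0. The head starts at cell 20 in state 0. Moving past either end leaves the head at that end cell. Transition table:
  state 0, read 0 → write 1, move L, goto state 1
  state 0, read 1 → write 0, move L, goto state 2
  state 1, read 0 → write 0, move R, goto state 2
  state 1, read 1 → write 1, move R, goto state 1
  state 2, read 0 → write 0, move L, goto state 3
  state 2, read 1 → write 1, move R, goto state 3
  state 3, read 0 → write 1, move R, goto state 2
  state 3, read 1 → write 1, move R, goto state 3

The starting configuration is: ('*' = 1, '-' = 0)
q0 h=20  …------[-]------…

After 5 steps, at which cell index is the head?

[0] q0 h=20  …------[-]------…
[1] q1 h=19  …------[-]*-----…
[2] q2 h=20  …------[*]------…
[3] q3 h=21  …-----*[-]------…
[4] q2 h=22  …----**[-]------…
[5] q3 h=21  …-----*[*]------…

21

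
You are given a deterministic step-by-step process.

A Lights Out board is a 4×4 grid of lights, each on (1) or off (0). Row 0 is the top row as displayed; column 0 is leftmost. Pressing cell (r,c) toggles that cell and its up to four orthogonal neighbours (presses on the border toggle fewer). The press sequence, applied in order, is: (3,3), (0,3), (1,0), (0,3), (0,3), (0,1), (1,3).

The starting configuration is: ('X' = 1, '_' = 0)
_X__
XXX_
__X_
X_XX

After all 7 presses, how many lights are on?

4

gen 0: _X__
XXX_
__X_
X_XX
gen 1: _X__
XXX_
__XX
X___
gen 2: _XXX
XXXX
__XX
X___
gen 3: XXXX
__XX
X_XX
X___
gen 4: XX__
__X_
X_XX
X___
gen 5: XXXX
__XX
X_XX
X___
gen 6: ___X
_XXX
X_XX
X___
gen 7: ____
_X__
X_X_
X___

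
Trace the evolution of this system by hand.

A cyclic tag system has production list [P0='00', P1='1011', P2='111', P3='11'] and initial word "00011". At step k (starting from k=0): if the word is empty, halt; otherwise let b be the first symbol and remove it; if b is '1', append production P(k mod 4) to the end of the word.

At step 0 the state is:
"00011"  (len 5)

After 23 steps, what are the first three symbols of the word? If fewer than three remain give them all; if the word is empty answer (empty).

010

[0] "00011"  (len 5)
[1] "0011"  (len 4)
[2] "011"  (len 3)
[3] "11"  (len 2)
[4] "111"  (len 3)
[5] "1100"  (len 4)
[6] "1001011"  (len 7)
[7] "001011111"  (len 9)
[8] "01011111"  (len 8)
[9] "1011111"  (len 7)
[10] "0111111011"  (len 10)
[11] "111111011"  (len 9)
[12] "1111101111"  (len 10)
[13] "11110111100"  (len 11)
[14] "11101111001011"  (len 14)
[15] "1101111001011111"  (len 16)
[16] "10111100101111111"  (len 17)
[17] "011110010111111100"  (len 18)
[18] "11110010111111100"  (len 17)
[19] "1110010111111100111"  (len 19)
[20] "11001011111110011111"  (len 20)
[21] "100101111111001111100"  (len 21)
[22] "001011111110011111001011"  (len 24)
[23] "01011111110011111001011"  (len 23)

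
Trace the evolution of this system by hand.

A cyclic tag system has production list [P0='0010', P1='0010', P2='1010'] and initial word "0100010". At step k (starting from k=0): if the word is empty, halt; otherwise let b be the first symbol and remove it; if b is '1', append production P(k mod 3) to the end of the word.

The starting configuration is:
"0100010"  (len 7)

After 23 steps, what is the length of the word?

k=0  "0100010"  (len 7)
k=1  "100010"  (len 6)
k=2  "000100010"  (len 9)
k=3  "00100010"  (len 8)
k=4  "0100010"  (len 7)
k=5  "100010"  (len 6)
k=6  "000101010"  (len 9)
k=7  "00101010"  (len 8)
k=8  "0101010"  (len 7)
k=9  "101010"  (len 6)
k=10  "010100010"  (len 9)
k=11  "10100010"  (len 8)
k=12  "01000101010"  (len 11)
k=13  "1000101010"  (len 10)
k=14  "0001010100010"  (len 13)
k=15  "001010100010"  (len 12)
k=16  "01010100010"  (len 11)
k=17  "1010100010"  (len 10)
k=18  "0101000101010"  (len 13)
k=19  "101000101010"  (len 12)
k=20  "010001010100010"  (len 15)
k=21  "10001010100010"  (len 14)
k=22  "00010101000100010"  (len 17)
k=23  "0010101000100010"  (len 16)

16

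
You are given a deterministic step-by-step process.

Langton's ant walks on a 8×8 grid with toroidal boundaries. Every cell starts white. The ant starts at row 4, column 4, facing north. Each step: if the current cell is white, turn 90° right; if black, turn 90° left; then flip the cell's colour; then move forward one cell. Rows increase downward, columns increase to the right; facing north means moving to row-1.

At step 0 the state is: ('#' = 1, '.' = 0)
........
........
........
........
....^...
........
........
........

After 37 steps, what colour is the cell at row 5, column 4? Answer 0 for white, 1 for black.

t=0: ........
........
........
........
....^...
........
........
........
t=1: ........
........
........
........
....#>..
........
........
........
t=2: ........
........
........
........
....##..
.....v..
........
........
t=3: ........
........
........
........
....##..
....<#..
........
........
t=4: ........
........
........
........
....^#..
....##..
........
........
t=5: ........
........
........
........
...<.#..
....##..
........
........
t=6: ........
........
........
...^....
...#.#..
....##..
........
........
t=7: ........
........
........
...#>...
...#.#..
....##..
........
........
t=8: ........
........
........
...##...
...#v#..
....##..
........
........
t=9: ........
........
........
...##...
...<##..
....##..
........
........
t=10: ........
........
........
...##...
....##..
...v##..
........
........
t=11: ........
........
........
...##...
....##..
..<###..
........
........
t=12: ........
........
........
...##...
..^.##..
..####..
........
........
t=13: ........
........
........
...##...
..#>##..
..####..
........
........
t=14: ........
........
........
...##...
..####..
..#v##..
........
........
t=15: ........
........
........
...##...
..####..
..#.>#..
........
........
t=16: ........
........
........
...##...
..##^#..
..#..#..
........
........
t=17: ........
........
........
...##...
..#<.#..
..#..#..
........
........
t=18: ........
........
........
...##...
..#..#..
..#v.#..
........
........
t=19: ........
........
........
...##...
..#..#..
..<#.#..
........
........
t=20: ........
........
........
...##...
..#..#..
...#.#..
..v.....
........
t=21: ........
........
........
...##...
..#..#..
...#.#..
.<#.....
........
t=22: ........
........
........
...##...
..#..#..
.^.#.#..
.##.....
........
t=23: ........
........
........
...##...
..#..#..
.#>#.#..
.##.....
........
t=24: ........
........
........
...##...
..#..#..
.###.#..
.#v.....
........
t=25: ........
........
........
...##...
..#..#..
.###.#..
.#.>....
........
t=26: ........
........
........
...##...
..#..#..
.###.#..
.#.#....
...v....
t=27: ........
........
........
...##...
..#..#..
.###.#..
.#.#....
..<#....
t=28: ........
........
........
...##...
..#..#..
.###.#..
.#^#....
..##....
t=29: ........
........
........
...##...
..#..#..
.###.#..
.##>....
..##....
t=30: ........
........
........
...##...
..#..#..
.##^.#..
.##.....
..##....
t=31: ........
........
........
...##...
..#..#..
.#<..#..
.##.....
..##....
t=32: ........
........
........
...##...
..#..#..
.#...#..
.#v.....
..##....
t=33: ........
........
........
...##...
..#..#..
.#...#..
.#.>....
..##....
t=34: ........
........
........
...##...
..#..#..
.#...#..
.#.#....
..#v....
t=35: ........
........
........
...##...
..#..#..
.#...#..
.#.#....
..#.>...
t=36: ....v...
........
........
...##...
..#..#..
.#...#..
.#.#....
..#.#...
t=37: ...<#...
........
........
...##...
..#..#..
.#...#..
.#.#....
..#.#...

0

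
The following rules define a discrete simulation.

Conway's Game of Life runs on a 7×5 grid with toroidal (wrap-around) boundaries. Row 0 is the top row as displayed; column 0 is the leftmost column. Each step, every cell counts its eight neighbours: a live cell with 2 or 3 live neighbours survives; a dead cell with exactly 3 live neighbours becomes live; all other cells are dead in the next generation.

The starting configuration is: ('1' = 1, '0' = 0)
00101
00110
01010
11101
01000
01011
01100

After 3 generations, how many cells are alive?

10

k=0  00101
00110
01010
11101
01000
01011
01100
k=1  00000
01001
00000
00011
00000
01010
01001
k=2  00000
00000
10011
00000
00111
10100
10100
k=3  00000
00001
00001
10100
01111
10100
00000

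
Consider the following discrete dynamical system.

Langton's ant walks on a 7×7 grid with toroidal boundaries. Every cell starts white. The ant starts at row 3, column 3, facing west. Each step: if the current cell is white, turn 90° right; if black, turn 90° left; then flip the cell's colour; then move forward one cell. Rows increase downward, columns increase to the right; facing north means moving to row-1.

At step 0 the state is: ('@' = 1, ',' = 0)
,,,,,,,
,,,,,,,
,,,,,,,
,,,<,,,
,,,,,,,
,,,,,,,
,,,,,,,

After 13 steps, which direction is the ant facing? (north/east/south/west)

north

k=0  ,,,,,,,
,,,,,,,
,,,,,,,
,,,<,,,
,,,,,,,
,,,,,,,
,,,,,,,
k=1  ,,,,,,,
,,,,,,,
,,,^,,,
,,,@,,,
,,,,,,,
,,,,,,,
,,,,,,,
k=2  ,,,,,,,
,,,,,,,
,,,@>,,
,,,@,,,
,,,,,,,
,,,,,,,
,,,,,,,
k=3  ,,,,,,,
,,,,,,,
,,,@@,,
,,,@v,,
,,,,,,,
,,,,,,,
,,,,,,,
k=4  ,,,,,,,
,,,,,,,
,,,@@,,
,,,<@,,
,,,,,,,
,,,,,,,
,,,,,,,
k=5  ,,,,,,,
,,,,,,,
,,,@@,,
,,,,@,,
,,,v,,,
,,,,,,,
,,,,,,,
k=6  ,,,,,,,
,,,,,,,
,,,@@,,
,,,,@,,
,,<@,,,
,,,,,,,
,,,,,,,
k=7  ,,,,,,,
,,,,,,,
,,,@@,,
,,^,@,,
,,@@,,,
,,,,,,,
,,,,,,,
k=8  ,,,,,,,
,,,,,,,
,,,@@,,
,,@>@,,
,,@@,,,
,,,,,,,
,,,,,,,
k=9  ,,,,,,,
,,,,,,,
,,,@@,,
,,@@@,,
,,@v,,,
,,,,,,,
,,,,,,,
k=10  ,,,,,,,
,,,,,,,
,,,@@,,
,,@@@,,
,,@,>,,
,,,,,,,
,,,,,,,
k=11  ,,,,,,,
,,,,,,,
,,,@@,,
,,@@@,,
,,@,@,,
,,,,v,,
,,,,,,,
k=12  ,,,,,,,
,,,,,,,
,,,@@,,
,,@@@,,
,,@,@,,
,,,<@,,
,,,,,,,
k=13  ,,,,,,,
,,,,,,,
,,,@@,,
,,@@@,,
,,@^@,,
,,,@@,,
,,,,,,,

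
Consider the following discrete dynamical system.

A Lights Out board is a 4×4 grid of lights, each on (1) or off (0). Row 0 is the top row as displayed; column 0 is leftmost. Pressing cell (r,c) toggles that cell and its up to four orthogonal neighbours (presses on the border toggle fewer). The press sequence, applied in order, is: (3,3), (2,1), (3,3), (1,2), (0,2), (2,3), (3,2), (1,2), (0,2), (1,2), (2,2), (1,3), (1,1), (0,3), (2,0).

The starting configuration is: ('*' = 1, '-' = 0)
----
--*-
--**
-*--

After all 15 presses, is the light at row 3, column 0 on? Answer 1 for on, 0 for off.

1

[0] ----
--*-
--**
-*--
[1] ----
--*-
--*-
-***
[2] ----
-**-
**--
--**
[3] ----
-**-
**-*
----
[4] --*-
---*
****
----
[5] -*-*
--**
****
----
[6] -*-*
--*-
**--
---*
[7] -*-*
--*-
***-
-**-
[8] -***
-*-*
**--
-**-
[9] ----
-***
**--
-**-
[10] --*-
----
***-
-**-
[11] --*-
--*-
*--*
-*--
[12] --**
---*
*---
-*--
[13] -***
****
**--
-*--
[14] -*--
***-
**--
-*--
[15] -*--
-**-
----
**--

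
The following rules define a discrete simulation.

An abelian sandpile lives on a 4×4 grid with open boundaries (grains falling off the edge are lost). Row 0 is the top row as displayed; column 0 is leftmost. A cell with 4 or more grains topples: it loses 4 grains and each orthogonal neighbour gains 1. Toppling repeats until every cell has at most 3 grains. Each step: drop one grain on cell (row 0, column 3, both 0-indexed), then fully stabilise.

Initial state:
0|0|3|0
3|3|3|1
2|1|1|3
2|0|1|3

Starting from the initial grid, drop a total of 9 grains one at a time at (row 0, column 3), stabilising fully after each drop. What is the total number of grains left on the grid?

25

k=0  0|0|3|0
3|3|3|1
2|1|1|3
2|0|1|3
k=1  0|0|3|1
3|3|3|1
2|1|1|3
2|0|1|3
k=2  0|0|3|2
3|3|3|1
2|1|1|3
2|0|1|3
k=3  0|0|3|3
3|3|3|1
2|1|1|3
2|0|1|3
k=4  1|2|1|1
0|1|1|3
3|2|2|3
2|0|1|3
k=5  1|2|1|2
0|1|1|3
3|2|2|3
2|0|1|3
k=6  1|2|1|3
0|1|1|3
3|2|2|3
2|0|1|3
k=7  1|2|2|1
0|1|2|1
3|2|3|1
2|0|2|0
k=8  1|2|2|2
0|1|2|1
3|2|3|1
2|0|2|0
k=9  1|2|2|3
0|1|2|1
3|2|3|1
2|0|2|0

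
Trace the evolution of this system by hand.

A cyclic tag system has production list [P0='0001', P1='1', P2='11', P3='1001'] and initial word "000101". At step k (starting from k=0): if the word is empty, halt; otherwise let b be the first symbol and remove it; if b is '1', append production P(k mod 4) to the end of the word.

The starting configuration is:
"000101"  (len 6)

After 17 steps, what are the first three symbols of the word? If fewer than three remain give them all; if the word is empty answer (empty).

0) "000101"  (len 6)
1) "00101"  (len 5)
2) "0101"  (len 4)
3) "101"  (len 3)
4) "011001"  (len 6)
5) "11001"  (len 5)
6) "10011"  (len 5)
7) "001111"  (len 6)
8) "01111"  (len 5)
9) "1111"  (len 4)
10) "1111"  (len 4)
11) "11111"  (len 5)
12) "11111001"  (len 8)
13) "11110010001"  (len 11)
14) "11100100011"  (len 11)
15) "110010001111"  (len 12)
16) "100100011111001"  (len 15)
17) "001000111110010001"  (len 18)

001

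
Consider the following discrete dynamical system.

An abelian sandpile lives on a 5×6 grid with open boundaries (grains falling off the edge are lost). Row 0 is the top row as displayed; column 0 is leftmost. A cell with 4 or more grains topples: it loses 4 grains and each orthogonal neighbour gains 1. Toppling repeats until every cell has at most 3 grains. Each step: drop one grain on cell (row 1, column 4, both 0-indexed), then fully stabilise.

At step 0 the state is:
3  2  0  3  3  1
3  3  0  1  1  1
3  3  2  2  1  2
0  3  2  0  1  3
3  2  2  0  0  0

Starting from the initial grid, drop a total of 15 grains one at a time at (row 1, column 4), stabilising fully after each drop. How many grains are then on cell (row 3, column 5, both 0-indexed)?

[0] 3  2  0  3  3  1
3  3  0  1  1  1
3  3  2  2  1  2
0  3  2  0  1  3
3  2  2  0  0  0
[1] 3  2  0  3  3  1
3  3  0  1  2  1
3  3  2  2  1  2
0  3  2  0  1  3
3  2  2  0  0  0
[2] 3  2  0  3  3  1
3  3  0  1  3  1
3  3  2  2  1  2
0  3  2  0  1  3
3  2  2  0  0  0
[3] 3  2  1  0  1  2
3  3  0  3  1  2
3  3  2  2  2  2
0  3  2  0  1  3
3  2  2  0  0  0
[4] 3  2  1  0  1  2
3  3  0  3  2  2
3  3  2  2  2  2
0  3  2  0  1  3
3  2  2  0  0  0
[5] 3  2  1  0  1  2
3  3  0  3  3  2
3  3  2  2  2  2
0  3  2  0  1  3
3  2  2  0  0  0
[6] 3  2  1  1  2  2
3  3  1  0  1  3
3  3  2  3  3  2
0  3  2  0  1  3
3  2  2  0  0  0
[7] 3  2  1  1  2  2
3  3  1  0  2  3
3  3  2  3  3  2
0  3  2  0  1  3
3  2  2  0  0  0
[8] 3  2  1  1  2  2
3  3  1  0  3  3
3  3  2  3  3  2
0  3  2  0  1  3
3  2  2  0  0  0
[9] 3  2  1  1  3  3
3  3  1  2  2  1
3  3  3  0  2  1
0  3  2  1  3  0
3  2  2  0  0  1
[10] 3  2  1  1  3  3
3  3  1  2  3  1
3  3  3  0  2  1
0  3  2  1  3  0
3  2  2  0  0  1
[11] 3  2  1  2  1  0
3  3  1  3  1  3
3  3  3  0  3  1
0  3  2  1  3  0
3  2  2  0  0  1
[12] 3  2  1  2  1  0
3  3  1  3  2  3
3  3  3  0  3  1
0  3  2  1  3  0
3  2  2  0  0  1
[13] 3  2  1  2  1  0
3  3  1  3  3  3
3  3  3  0  3  1
0  3  2  1  3  0
3  2  2  0  0  1
[14] 3  2  1  3  2  1
3  3  2  0  3  0
3  3  3  2  1  3
0  3  2  2  0  1
3  2  2  0  1  1
[15] 3  2  1  3  3  1
3  3  2  1  0  1
3  3  3  2  2  3
0  3  2  2  0  1
3  2  2  0  1  1

1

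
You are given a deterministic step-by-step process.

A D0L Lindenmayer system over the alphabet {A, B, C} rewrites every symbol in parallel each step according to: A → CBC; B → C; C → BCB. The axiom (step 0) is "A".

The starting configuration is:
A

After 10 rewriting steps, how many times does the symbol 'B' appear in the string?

[0] A
[1] CBC
[2] BCBCBCB
[3] CBCBCBCBCBCBC
[4] BCBCBCBCBCBCBCBCBCBCBCBCBCB
[5] CBCBCBCBCBCBCBCBCBCBCBCBCBCBCBCBCBCBCBCBCBCBCBCBCBCBC
[6] BCBCBCBCBCBCBCBCBCBCBCBCBCBCBCBCBCBCBCBCBCBCBCBCBCBCBCBCBCBCBCBCBCBCBCBCBCBCBCBCBCBCBCBCBCBCBCBCBCBCBCBCBCB
[7] CBCBCBCBCBCBCBCBCBCBCBCBCBCBCBCBCBCBCBCBCBCBCBCBCBCBCBCBCB…BCBCBCBCBCBCBCBCBCBCBCBCBCBCBCBCBCBCBCBCBCBCBCBCBCBCBCBCBC  (len 213)
[8] BCBCBCBCBCBCBCBCBCBCBCBCBCBCBCBCBCBCBCBCBCBCBCBCBCBCBCBCBC…CBCBCBCBCBCBCBCBCBCBCBCBCBCBCBCBCBCBCBCBCBCBCBCBCBCBCBCBCB  (len 427)
[9] CBCBCBCBCBCBCBCBCBCBCBCBCBCBCBCBCBCBCBCBCBCBCBCBCBCBCBCBCB…BCBCBCBCBCBCBCBCBCBCBCBCBCBCBCBCBCBCBCBCBCBCBCBCBCBCBCBCBC  (len 853)
[10] BCBCBCBCBCBCBCBCBCBCBCBCBCBCBCBCBCBCBCBCBCBCBCBCBCBCBCBCBC…CBCBCBCBCBCBCBCBCBCBCBCBCBCBCBCBCBCBCBCBCBCBCBCBCBCBCBCBCB  (len 1707)

854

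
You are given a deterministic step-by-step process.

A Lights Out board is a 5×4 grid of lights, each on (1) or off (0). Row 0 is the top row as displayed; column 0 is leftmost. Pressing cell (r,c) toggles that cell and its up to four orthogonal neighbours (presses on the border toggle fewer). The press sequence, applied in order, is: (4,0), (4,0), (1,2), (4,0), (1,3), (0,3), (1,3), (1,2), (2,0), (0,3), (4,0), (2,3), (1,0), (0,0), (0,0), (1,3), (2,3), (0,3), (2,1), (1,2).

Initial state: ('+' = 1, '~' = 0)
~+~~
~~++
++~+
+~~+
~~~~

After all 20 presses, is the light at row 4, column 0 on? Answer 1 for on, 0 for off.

0

step 0: ~+~~
~~++
++~+
+~~+
~~~~
step 1: ~+~~
~~++
++~+
~~~+
++~~
step 2: ~+~~
~~++
++~+
+~~+
~~~~
step 3: ~++~
~+~~
++++
+~~+
~~~~
step 4: ~++~
~+~~
++++
~~~+
++~~
step 5: ~+++
~+++
+++~
~~~+
++~~
step 6: ~+~~
~++~
+++~
~~~+
++~~
step 7: ~+~+
~+~+
++++
~~~+
++~~
step 8: ~+++
~~+~
++~+
~~~+
++~~
step 9: ~+++
+~+~
~~~+
+~~+
++~~
step 10: ~+~~
+~++
~~~+
+~~+
++~~
step 11: ~+~~
+~++
~~~+
~~~+
~~~~
step 12: ~+~~
+~+~
~~+~
~~~~
~~~~
step 13: ++~~
~++~
+~+~
~~~~
~~~~
step 14: ~~~~
+++~
+~+~
~~~~
~~~~
step 15: ++~~
~++~
+~+~
~~~~
~~~~
step 16: ++~+
~+~+
+~++
~~~~
~~~~
step 17: ++~+
~+~~
+~~~
~~~+
~~~~
step 18: +++~
~+~+
+~~~
~~~+
~~~~
step 19: +++~
~~~+
~++~
~+~+
~~~~
step 20: ++~~
~++~
~+~~
~+~+
~~~~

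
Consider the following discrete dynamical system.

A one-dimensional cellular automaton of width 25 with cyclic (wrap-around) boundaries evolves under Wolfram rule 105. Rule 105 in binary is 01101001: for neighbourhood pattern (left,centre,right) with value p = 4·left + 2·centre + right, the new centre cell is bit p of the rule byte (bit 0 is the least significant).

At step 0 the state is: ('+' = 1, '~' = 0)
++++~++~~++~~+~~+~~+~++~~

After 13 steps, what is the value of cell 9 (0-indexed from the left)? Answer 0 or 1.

1

[0] ++++~++~~++~~+~~+~~+~++~~
[1] +~~++++~~++~~~~~~~~~+++~~
[2] ~~~+~~+~~++~+++++++~+~+~~
[3] ++~~~~~~~++++~~~~~++~+~~+
[4] ~+~+++++~+~~+~+++~+++~~~+
[5] +~++~~~++~~~~++~+++~+~+~~
[6] ~+++~+~++~++~++++~++~+~~~
[7] ~+~++~++++++++~~+++++~~++
[8] +~+++++~~~~~~+~~+~~~+~~++
[9] +++~~~+~++++~~~~~~+~~~~+~
[10] +~+~+~~++~~+~++++~~~++~~+
[11] ++~+~~~++~~~++~~+~+~++~~+
[12] ~++~~+~++~+~++~~~+~+++~~+
[13] +++~~~++++~+++~+~~++~+~~~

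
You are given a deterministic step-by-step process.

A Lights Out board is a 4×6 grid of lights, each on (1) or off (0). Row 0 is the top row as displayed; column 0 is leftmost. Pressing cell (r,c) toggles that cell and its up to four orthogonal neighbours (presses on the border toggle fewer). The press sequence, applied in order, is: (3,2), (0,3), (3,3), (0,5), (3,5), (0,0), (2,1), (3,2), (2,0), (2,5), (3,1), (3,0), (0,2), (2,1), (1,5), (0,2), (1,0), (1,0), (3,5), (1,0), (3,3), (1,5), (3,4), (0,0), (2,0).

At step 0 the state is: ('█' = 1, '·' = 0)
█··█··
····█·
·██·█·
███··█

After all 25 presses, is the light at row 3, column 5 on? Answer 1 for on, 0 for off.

[0] █··█··
····█·
·██·█·
███··█
[1] █··█··
····█·
·█··█·
█··█·█
[2] █·█·█·
···██·
·█··█·
█··█·█
[3] █·█·█·
···██·
·█·██·
█·█·██
[4] █·█··█
···███
·█·██·
█·█·██
[5] █·█··█
···███
·█·███
█·█···
[6] ·██··█
█··███
·█·███
█·█···
[7] ·██··█
██·███
█·████
███···
[8] ·██··█
██·███
█··███
█··█··
[9] ·██··█
·█·███
·█·███
···█··
[10] ·██··█
·█·██·
·█·█··
···█·█
[11] ·██··█
·█·██·
···█··
████·█
[12] ·██··█
·█·██·
█··█··
··██·█
[13] ···█·█
·████·
█··█··
··██·█
[14] ···█·█
··███·
·███··
·███·█
[15] ···█··
··██·█
·███·█
·███·█
[16] ·██···
···█·█
·███·█
·███·█
[17] ███···
██·█·█
████·█
·███·█
[18] ·██···
···█·█
·███·█
·███·█
[19] ·██···
···█·█
·███··
·████·
[20] ███···
██·█·█
████··
·████·
[21] ███···
██·█·█
███···
·█····
[22] ███··█
██·██·
███··█
·█····
[23] ███··█
██·██·
███·██
·█·███
[24] ··█··█
·█·██·
███·██
·█·███
[25] ··█··█
██·██·
··█·██
██·███

1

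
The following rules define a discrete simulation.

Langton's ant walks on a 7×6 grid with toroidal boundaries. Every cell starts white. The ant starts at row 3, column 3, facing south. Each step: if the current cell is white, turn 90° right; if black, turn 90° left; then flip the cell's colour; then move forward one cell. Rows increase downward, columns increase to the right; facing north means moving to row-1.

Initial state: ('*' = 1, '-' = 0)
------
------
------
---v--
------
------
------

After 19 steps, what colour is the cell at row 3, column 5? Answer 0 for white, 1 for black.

1

step 0: ------
------
------
---v--
------
------
------
step 1: ------
------
------
--<*--
------
------
------
step 2: ------
------
--^---
--**--
------
------
------
step 3: ------
------
--*>--
--**--
------
------
------
step 4: ------
------
--**--
--*v--
------
------
------
step 5: ------
------
--**--
--*->-
------
------
------
step 6: ------
------
--**--
--*-*-
----v-
------
------
step 7: ------
------
--**--
--*-*-
---<*-
------
------
step 8: ------
------
--**--
--*^*-
---**-
------
------
step 9: ------
------
--**--
--**>-
---**-
------
------
step 10: ------
------
--**^-
--**--
---**-
------
------
step 11: ------
------
--***>
--**--
---**-
------
------
step 12: ------
------
--****
--**-v
---**-
------
------
step 13: ------
------
--****
--**<*
---**-
------
------
step 14: ------
------
--**^*
--****
---**-
------
------
step 15: ------
------
--*<-*
--****
---**-
------
------
step 16: ------
------
--*--*
--*v**
---**-
------
------
step 17: ------
------
--*--*
--*->*
---**-
------
------
step 18: ------
------
--*-^*
--*--*
---**-
------
------
step 19: ------
------
--*-*>
--*--*
---**-
------
------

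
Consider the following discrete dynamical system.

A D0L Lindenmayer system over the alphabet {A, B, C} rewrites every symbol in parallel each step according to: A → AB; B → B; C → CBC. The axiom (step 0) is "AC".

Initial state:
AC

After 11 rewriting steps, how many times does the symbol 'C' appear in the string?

t=0: AC
t=1: ABCBC
t=2: ABBCBCBCBC
t=3: ABBBCBCBCBCBCBCBCBC
t=4: ABBBBCBCBCBCBCBCBCBCBCBCBCBCBCBCBCBC
t=5: ABBBBBCBCBCBCBCBCBCBCBCBCBCBCBCBCBCBCBCBCBCBCBCBCBCBCBCBCBCBCBCBCBCBC
t=6: ABBBBBBCBCBCBCBCBCBCBCBCBCBCBCBCBCBCBCBCBCBCBCBCBCBCBCBCBC…BCBCBCBCBCBCBCBCBCBCBCBCBCBCBCBCBCBCBCBCBCBCBCBCBCBCBCBCBC  (len 134)
t=7: ABBBBBBBCBCBCBCBCBCBCBCBCBCBCBCBCBCBCBCBCBCBCBCBCBCBCBCBCB…BCBCBCBCBCBCBCBCBCBCBCBCBCBCBCBCBCBCBCBCBCBCBCBCBCBCBCBCBC  (len 263)
t=8: ABBBBBBBBCBCBCBCBCBCBCBCBCBCBCBCBCBCBCBCBCBCBCBCBCBCBCBCBC…BCBCBCBCBCBCBCBCBCBCBCBCBCBCBCBCBCBCBCBCBCBCBCBCBCBCBCBCBC  (len 520)
t=9: ABBBBBBBBBCBCBCBCBCBCBCBCBCBCBCBCBCBCBCBCBCBCBCBCBCBCBCBCB…BCBCBCBCBCBCBCBCBCBCBCBCBCBCBCBCBCBCBCBCBCBCBCBCBCBCBCBCBC  (len 1033)
t=10: ABBBBBBBBBBCBCBCBCBCBCBCBCBCBCBCBCBCBCBCBCBCBCBCBCBCBCBCBC…BCBCBCBCBCBCBCBCBCBCBCBCBCBCBCBCBCBCBCBCBCBCBCBCBCBCBCBCBC  (len 2058)
t=11: ABBBBBBBBBBBCBCBCBCBCBCBCBCBCBCBCBCBCBCBCBCBCBCBCBCBCBCBCB…BCBCBCBCBCBCBCBCBCBCBCBCBCBCBCBCBCBCBCBCBCBCBCBCBCBCBCBCBC  (len 4107)

2048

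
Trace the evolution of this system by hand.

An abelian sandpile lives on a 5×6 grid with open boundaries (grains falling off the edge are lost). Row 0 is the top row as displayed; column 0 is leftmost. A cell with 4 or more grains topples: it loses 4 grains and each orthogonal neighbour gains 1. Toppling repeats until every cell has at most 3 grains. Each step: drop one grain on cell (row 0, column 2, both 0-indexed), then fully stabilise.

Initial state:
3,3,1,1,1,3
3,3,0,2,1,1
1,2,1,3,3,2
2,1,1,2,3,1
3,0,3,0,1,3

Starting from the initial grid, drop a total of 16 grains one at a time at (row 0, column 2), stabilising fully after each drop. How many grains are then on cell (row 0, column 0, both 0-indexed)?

[0] 3,3,1,1,1,3
3,3,0,2,1,1
1,2,1,3,3,2
2,1,1,2,3,1
3,0,3,0,1,3
[1] 3,3,2,1,1,3
3,3,0,2,1,1
1,2,1,3,3,2
2,1,1,2,3,1
3,0,3,0,1,3
[2] 3,3,3,1,1,3
3,3,0,2,1,1
1,2,1,3,3,2
2,1,1,2,3,1
3,0,3,0,1,3
[3] 1,2,1,2,1,3
1,1,2,2,1,1
2,3,1,3,3,2
2,1,1,2,3,1
3,0,3,0,1,3
[4] 1,2,2,2,1,3
1,1,2,2,1,1
2,3,1,3,3,2
2,1,1,2,3,1
3,0,3,0,1,3
[5] 1,2,3,2,1,3
1,1,2,2,1,1
2,3,1,3,3,2
2,1,1,2,3,1
3,0,3,0,1,3
[6] 1,3,0,3,1,3
1,1,3,2,1,1
2,3,1,3,3,2
2,1,1,2,3,1
3,0,3,0,1,3
[7] 1,3,1,3,1,3
1,1,3,2,1,1
2,3,1,3,3,2
2,1,1,2,3,1
3,0,3,0,1,3
[8] 1,3,2,3,1,3
1,1,3,2,1,1
2,3,1,3,3,2
2,1,1,2,3,1
3,0,3,0,1,3
[9] 1,3,3,3,1,3
1,1,3,2,1,1
2,3,1,3,3,2
2,1,1,2,3,1
3,0,3,0,1,3
[10] 2,0,3,1,2,3
1,3,1,1,3,1
2,3,3,2,1,3
2,1,2,0,1,2
3,0,3,1,2,3
[11] 2,1,0,2,2,3
1,3,2,1,3,1
2,3,3,2,1,3
2,1,2,0,1,2
3,0,3,1,2,3
[12] 2,1,1,2,2,3
1,3,2,1,3,1
2,3,3,2,1,3
2,1,2,0,1,2
3,0,3,1,2,3
[13] 2,1,2,2,2,3
1,3,2,1,3,1
2,3,3,2,1,3
2,1,2,0,1,2
3,0,3,1,2,3
[14] 2,1,3,2,2,3
1,3,2,1,3,1
2,3,3,2,1,3
2,1,2,0,1,2
3,0,3,1,2,3
[15] 2,2,0,3,2,3
1,3,3,1,3,1
2,3,3,2,1,3
2,1,2,0,1,2
3,0,3,1,2,3
[16] 2,2,1,3,2,3
1,3,3,1,3,1
2,3,3,2,1,3
2,1,2,0,1,2
3,0,3,1,2,3

2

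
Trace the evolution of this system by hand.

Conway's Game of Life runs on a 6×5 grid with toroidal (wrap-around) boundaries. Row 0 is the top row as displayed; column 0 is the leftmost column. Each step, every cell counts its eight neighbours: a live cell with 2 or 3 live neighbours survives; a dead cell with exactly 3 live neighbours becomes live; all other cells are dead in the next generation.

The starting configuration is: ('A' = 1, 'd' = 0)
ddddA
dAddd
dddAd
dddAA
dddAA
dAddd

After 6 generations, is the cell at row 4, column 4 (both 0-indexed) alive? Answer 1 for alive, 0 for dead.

1

step 0: ddddA
dAddd
dddAd
dddAA
dddAA
dAddd
step 1: Adddd
ddddd
ddAAA
ddAdd
AdAAA
AddAA
step 2: Adddd
dddAA
ddAAd
Adddd
AdAdd
ddAdd
step 3: dddAA
ddAAA
ddAAd
ddAAA
ddddd
ddddd
step 4: ddAdA
ddddd
dAddd
ddAdA
dddAd
ddddd
step 5: ddddd
ddddd
ddddd
ddAAd
dddAd
dddAd
step 6: ddddd
ddddd
ddddd
ddAAd
dddAA
ddddd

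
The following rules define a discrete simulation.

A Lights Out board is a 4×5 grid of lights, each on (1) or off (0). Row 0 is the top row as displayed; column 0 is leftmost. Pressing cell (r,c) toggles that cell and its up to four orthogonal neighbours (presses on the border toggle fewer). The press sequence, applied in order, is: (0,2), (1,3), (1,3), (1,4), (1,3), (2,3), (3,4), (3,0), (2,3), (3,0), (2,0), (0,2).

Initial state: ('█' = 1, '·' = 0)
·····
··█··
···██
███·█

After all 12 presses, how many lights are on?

9

[0] ·····
··█··
···██
███·█
[1] ·███·
·····
···██
███·█
[2] ·██··
··███
····█
███·█
[3] ·███·
·····
···██
███·█
[4] ·████
···██
···█·
███·█
[5] ·██·█
··█··
·····
███·█
[6] ·██·█
··██·
··███
█████
[7] ·██·█
··██·
··██·
███··
[8] ·██·█
··██·
█·██·
··█··
[9] ·██·█
··█··
█···█
··██·
[10] ·██·█
··█··
····█
████·
[11] ·██·█
█·█··
██··█
·███·
[12] ···██
█····
██··█
·███·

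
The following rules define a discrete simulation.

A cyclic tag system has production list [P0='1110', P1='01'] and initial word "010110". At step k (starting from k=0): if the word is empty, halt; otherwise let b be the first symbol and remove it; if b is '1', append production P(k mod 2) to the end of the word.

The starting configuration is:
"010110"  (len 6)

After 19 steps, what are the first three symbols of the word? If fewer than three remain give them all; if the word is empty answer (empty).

110

t=0: "010110"  (len 6)
t=1: "10110"  (len 5)
t=2: "011001"  (len 6)
t=3: "11001"  (len 5)
t=4: "100101"  (len 6)
t=5: "001011110"  (len 9)
t=6: "01011110"  (len 8)
t=7: "1011110"  (len 7)
t=8: "01111001"  (len 8)
t=9: "1111001"  (len 7)
t=10: "11100101"  (len 8)
t=11: "11001011110"  (len 11)
t=12: "100101111001"  (len 12)
t=13: "001011110011110"  (len 15)
t=14: "01011110011110"  (len 14)
t=15: "1011110011110"  (len 13)
t=16: "01111001111001"  (len 14)
t=17: "1111001111001"  (len 13)
t=18: "11100111100101"  (len 14)
t=19: "11001111001011110"  (len 17)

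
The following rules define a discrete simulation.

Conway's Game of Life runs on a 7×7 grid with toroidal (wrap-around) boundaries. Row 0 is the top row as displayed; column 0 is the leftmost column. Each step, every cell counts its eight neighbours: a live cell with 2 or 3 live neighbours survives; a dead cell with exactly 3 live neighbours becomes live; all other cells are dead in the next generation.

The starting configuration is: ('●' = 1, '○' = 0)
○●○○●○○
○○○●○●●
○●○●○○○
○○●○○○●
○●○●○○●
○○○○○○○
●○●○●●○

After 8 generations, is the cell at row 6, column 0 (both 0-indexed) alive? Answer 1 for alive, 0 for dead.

gen 0: ○●○○●○○
○○○●○●●
○●○●○○○
○○●○○○●
○●○●○○●
○○○○○○○
●○●○●●○
gen 1: ●●●○○○○
●○○●○●○
●○○●●●●
○●○●○○○
●○●○○○○
●●●●●●●
○●○●●●○
gen 2: ●○○○○●○
○○○●○●○
●●○●○●○
○●○●○●○
○○○○○●○
○○○○○○○
○○○○○○○
gen 3: ○○○○●○●
●●●○○●○
●●○●○●○
●●○○○●○
○○○○●○○
○○○○○○○
○○○○○○○
gen 4: ●●○○○●●
○○●●○●○
○○○○○●○
●●●○○●○
○○○○○○○
○○○○○○○
○○○○○○○
gen 5: ●●●○●●●
●●●○○●○
○○○●○●○
○●○○○○●
○●○○○○○
○○○○○○○
●○○○○○●
gen 6: ○○●●●○○
○○○○○○○
○○○○●●○
●○●○○○○
●○○○○○○
●○○○○○○
○○○○○○○
gen 7: ○○○●○○○
○○○○○●○
○○○○○○○
○●○○○○●
●○○○○○●
○○○○○○○
○○○●○○○
gen 8: ○○○○●○○
○○○○○○○
○○○○○○○
○○○○○○●
●○○○○○●
○○○○○○○
○○○○○○○

0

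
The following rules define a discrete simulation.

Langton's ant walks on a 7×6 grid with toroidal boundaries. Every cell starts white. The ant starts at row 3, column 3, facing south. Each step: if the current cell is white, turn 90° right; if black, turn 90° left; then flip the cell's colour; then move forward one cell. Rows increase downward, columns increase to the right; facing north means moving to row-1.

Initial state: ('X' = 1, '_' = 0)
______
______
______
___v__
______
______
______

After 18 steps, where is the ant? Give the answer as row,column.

0) ______
______
______
___v__
______
______
______
1) ______
______
______
__<X__
______
______
______
2) ______
______
__^___
__XX__
______
______
______
3) ______
______
__X>__
__XX__
______
______
______
4) ______
______
__XX__
__Xv__
______
______
______
5) ______
______
__XX__
__X_>_
______
______
______
6) ______
______
__XX__
__X_X_
____v_
______
______
7) ______
______
__XX__
__X_X_
___<X_
______
______
8) ______
______
__XX__
__X^X_
___XX_
______
______
9) ______
______
__XX__
__XX>_
___XX_
______
______
10) ______
______
__XX^_
__XX__
___XX_
______
______
11) ______
______
__XXX>
__XX__
___XX_
______
______
12) ______
______
__XXXX
__XX_v
___XX_
______
______
13) ______
______
__XXXX
__XX<X
___XX_
______
______
14) ______
______
__XX^X
__XXXX
___XX_
______
______
15) ______
______
__X<_X
__XXXX
___XX_
______
______
16) ______
______
__X__X
__XvXX
___XX_
______
______
17) ______
______
__X__X
__X_>X
___XX_
______
______
18) ______
______
__X_^X
__X__X
___XX_
______
______

2,4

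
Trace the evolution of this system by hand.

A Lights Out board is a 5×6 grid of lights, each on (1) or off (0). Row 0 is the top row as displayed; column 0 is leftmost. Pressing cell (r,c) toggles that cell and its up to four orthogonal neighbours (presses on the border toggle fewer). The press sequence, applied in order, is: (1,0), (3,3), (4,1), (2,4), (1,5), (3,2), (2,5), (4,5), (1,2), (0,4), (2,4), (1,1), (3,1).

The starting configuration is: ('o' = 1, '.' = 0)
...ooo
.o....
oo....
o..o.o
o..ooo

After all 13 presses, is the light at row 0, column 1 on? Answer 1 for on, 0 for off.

[0] ...ooo
.o....
oo....
o..o.o
o..ooo
[1] o..ooo
o.....
.o....
o..o.o
o..ooo
[2] o..ooo
o.....
.o.o..
o.o.oo
o...oo
[3] o..ooo
o.....
.o.o..
ooo.oo
.oo.oo
[4] o..ooo
o...o.
.o..oo
ooo..o
.oo.oo
[5] o..oo.
o....o
.o..o.
ooo..o
.oo.oo
[6] o..oo.
o....o
.oo.o.
o..o.o
.o..oo
[7] o..oo.
o.....
.oo..o
o..o..
.o..oo
[8] o..oo.
o.....
.oo..o
o..o.o
.o....
[9] o.ooo.
oooo..
.o...o
o..o.o
.o....
[10] o.o..o
ooooo.
.o...o
o..o.o
.o....
[11] o.o..o
oooo..
.o.oo.
o..ooo
.o....
[12] ooo..o
...o..
...oo.
o..ooo
.o....
[13] ooo..o
...o..
.o.oo.
.ooooo
......

1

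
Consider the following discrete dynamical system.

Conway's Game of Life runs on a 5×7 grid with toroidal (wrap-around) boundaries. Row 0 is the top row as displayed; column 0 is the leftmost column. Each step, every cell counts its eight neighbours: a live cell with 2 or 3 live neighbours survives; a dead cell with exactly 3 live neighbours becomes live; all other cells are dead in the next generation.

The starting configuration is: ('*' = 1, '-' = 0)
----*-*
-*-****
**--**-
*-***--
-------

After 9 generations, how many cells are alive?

0) ----*-*
-*-****
**--**-
*-***--
-------
1) *--**-*
-***---
-------
*-*****
----**-
2) **----*
*****--
*----**
---*--*
-**----
3) ------*
--***--
-----*-
-**--**
-**---*
4) **---*-
---***-
-*---**
-**--**
-**---*
5) **-*-*-
-**----
-*-*---
-------
-------
6) **-----
---**--
-*-----
-------
-------
7) -------
***----
-------
-------
-------
8) -*-----
-*-----
-*-----
-------
-------
9) -------
***----
-------
-------
-------

3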